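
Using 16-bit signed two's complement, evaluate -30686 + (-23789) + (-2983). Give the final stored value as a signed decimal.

-30686 + (-23789) = -54475 → wraps to 11061 (0010101100110101)
11061 + (-2983) = 8078 (0001111110001110)

8078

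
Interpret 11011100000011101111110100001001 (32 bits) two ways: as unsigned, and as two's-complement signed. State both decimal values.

Unsigned: 11011100000011101111110100001001 = 3691969801.
Signed: MSB=1 → 3691969801 − 4294967296 = -602997495.

unsigned = 3691969801, signed = -602997495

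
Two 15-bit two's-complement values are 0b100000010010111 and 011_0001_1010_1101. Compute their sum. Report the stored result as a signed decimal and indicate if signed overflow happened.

0b100000010010111 → 100000010010111 = -16233 (signed)
011_0001_1010_1101 → 011000110101101 = 12717 (signed)
  100000010010111
+ 011000110101101
= 111001001000100
Result 111001001000100: MSB = 1 → 29252 − 32768 = -3516.
Addends have opposite signs, so signed overflow cannot occur.

-3516; no overflow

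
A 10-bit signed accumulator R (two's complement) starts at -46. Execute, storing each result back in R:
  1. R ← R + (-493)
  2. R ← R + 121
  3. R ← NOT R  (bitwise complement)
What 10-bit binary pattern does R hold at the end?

0110100001

Start: R = -46 = 1111010010.
R = -46 + (-493) = -539; wraps to 485 = 0111100101
R = 485 + 121 = 606; wraps to -418 = 1001011110
R = NOT 1001011110 = 0110100001 = 417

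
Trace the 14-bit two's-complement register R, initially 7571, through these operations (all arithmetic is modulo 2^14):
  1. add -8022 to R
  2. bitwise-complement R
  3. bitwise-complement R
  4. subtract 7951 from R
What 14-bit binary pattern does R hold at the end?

Start: R = 7571 = 01110110010011.
R = 7571 + (-8022) = -451 = 11111000111101
R = NOT 11111000111101 = 00000111000010 = 450
R = NOT 00000111000010 = 11111000111101 = -451
R = -451 − 7951 = -8402; wraps to 7982 = 01111100101110

01111100101110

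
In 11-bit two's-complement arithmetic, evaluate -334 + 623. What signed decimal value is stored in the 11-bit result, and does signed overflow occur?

-334 → 11010110010
623 → 01001101111
  11010110010
+ 01001101111
= 00100100001  (discard carry-out 1)
Result 00100100001: MSB = 0 → value 289.
Addends have opposite signs, so signed overflow cannot occur.

289; no overflow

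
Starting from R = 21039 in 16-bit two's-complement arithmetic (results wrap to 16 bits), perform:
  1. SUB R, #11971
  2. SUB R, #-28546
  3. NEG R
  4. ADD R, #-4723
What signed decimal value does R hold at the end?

Start: R = 21039 = 0101001000101111.
R = 21039 − 11971 = 9068 = 0010001101101100
R = 9068 − (-28546) = 37614; wraps to -27922 = 1001001011101110
R = −(-27922) = 27922 = 0110110100010010
R = 27922 + (-4723) = 23199 = 0101101010011111

23199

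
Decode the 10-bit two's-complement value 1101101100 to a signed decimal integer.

-148

MSB is 1, so the value is negative.
Invert: 0010010011. Add 1: 0010010100 = 148. So the value is −148.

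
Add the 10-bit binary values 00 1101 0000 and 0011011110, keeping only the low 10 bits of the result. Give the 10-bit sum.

0110101110

  0011010000
+ 0011011110
= 0110101110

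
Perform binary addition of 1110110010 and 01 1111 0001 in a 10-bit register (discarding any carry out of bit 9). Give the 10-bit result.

0110100011

  1110110010
+ 0111110001
= 0110100011  (discard carry-out 1)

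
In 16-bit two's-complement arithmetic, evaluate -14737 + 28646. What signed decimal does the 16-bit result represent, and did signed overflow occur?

13909; no overflow

-14737 → 1100011001101111
28646 → 0110111111100110
  1100011001101111
+ 0110111111100110
= 0011011001010101  (discard carry-out 1)
Result 0011011001010101: MSB = 0 → value 13909.
Addends have opposite signs, so signed overflow cannot occur.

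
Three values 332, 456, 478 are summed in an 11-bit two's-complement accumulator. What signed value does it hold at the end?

332 + 456 = 788 (01100010100)
788 + 478 = 1266 → wraps to -782 (10011110010)

-782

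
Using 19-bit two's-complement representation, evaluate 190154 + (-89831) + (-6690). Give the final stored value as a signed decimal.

190154 + (-89831) = 100323 (0011000011111100011)
100323 + (-6690) = 93633 (0010110110111000001)

93633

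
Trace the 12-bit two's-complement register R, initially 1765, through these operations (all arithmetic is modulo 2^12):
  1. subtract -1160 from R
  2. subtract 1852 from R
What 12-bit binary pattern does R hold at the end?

010000110001

Start: R = 1765 = 011011100101.
R = 1765 − (-1160) = 2925; wraps to -1171 = 101101101101
R = -1171 − 1852 = -3023; wraps to 1073 = 010000110001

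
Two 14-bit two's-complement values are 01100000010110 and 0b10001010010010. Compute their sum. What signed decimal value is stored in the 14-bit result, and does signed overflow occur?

01100000010110 = 6166 (signed)
0b10001010010010 → 10001010010010 = -7534 (signed)
  01100000010110
+ 10001010010010
= 11101010101000
Result 11101010101000: MSB = 1 → 15016 − 16384 = -1368.
Addends have opposite signs, so signed overflow cannot occur.

-1368; no overflow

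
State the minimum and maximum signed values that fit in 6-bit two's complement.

min = -32, max = 31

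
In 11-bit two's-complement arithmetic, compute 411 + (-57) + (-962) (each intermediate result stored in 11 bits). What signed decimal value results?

411 + (-57) = 354 (00101100010)
354 + (-962) = -608 (10110100000)

-608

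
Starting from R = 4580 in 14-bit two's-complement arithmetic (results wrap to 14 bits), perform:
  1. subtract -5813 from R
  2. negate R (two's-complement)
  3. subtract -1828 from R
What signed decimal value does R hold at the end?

7819

Start: R = 4580 = 01000111100100.
R = 4580 − (-5813) = 10393; wraps to -5991 = 10100010011001
R = −(-5991) = 5991 = 01011101100111
R = 5991 − (-1828) = 7819 = 01111010001011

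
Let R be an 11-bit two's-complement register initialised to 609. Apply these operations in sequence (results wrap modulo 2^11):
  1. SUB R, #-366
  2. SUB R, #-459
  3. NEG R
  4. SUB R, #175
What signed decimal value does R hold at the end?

439

Start: R = 609 = 01001100001.
R = 609 − (-366) = 975 = 01111001111
R = 975 − (-459) = 1434; wraps to -614 = 10110011010
R = −(-614) = 614 = 01001100110
R = 614 − 175 = 439 = 00110110111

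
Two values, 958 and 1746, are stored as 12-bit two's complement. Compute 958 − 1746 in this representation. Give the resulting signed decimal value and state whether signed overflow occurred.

958 → 001110111110
1746 → 011011010010
Subtract via negate-and-add: invert 011011010010 + 1 = 100100101110 (i.e. -1746).
  001110111110
+ 100100101110
= 110011101100
Result 110011101100: MSB = 1 → 3308 − 4096 = -788.
Addends (after negating the subtrahend) have opposite signs, so signed overflow cannot occur.

-788; no overflow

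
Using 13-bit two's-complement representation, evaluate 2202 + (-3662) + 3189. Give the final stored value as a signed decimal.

2202 + (-3662) = -1460 (1101001001100)
-1460 + 3189 = 1729 (0011011000001)

1729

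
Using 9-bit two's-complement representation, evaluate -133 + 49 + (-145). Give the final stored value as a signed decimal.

-229

-133 + 49 = -84 (110101100)
-84 + (-145) = -229 (100011011)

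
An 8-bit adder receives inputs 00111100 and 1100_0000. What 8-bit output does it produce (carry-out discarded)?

11111100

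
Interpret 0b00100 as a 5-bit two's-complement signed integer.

4

MSB is 0, so the value is non-negative: 00100 = 4.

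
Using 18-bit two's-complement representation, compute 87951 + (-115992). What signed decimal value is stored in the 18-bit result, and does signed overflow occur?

87951 → 010101011110001111
-115992 → 100011101011101000
  010101011110001111
+ 100011101011101000
= 111001001001110111
Result 111001001001110111: MSB = 1 → 234103 − 262144 = -28041.
Addends have opposite signs, so signed overflow cannot occur.

-28041; no overflow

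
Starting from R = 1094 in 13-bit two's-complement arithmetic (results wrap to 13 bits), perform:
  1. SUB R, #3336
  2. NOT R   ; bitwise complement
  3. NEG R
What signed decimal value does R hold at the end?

-2241

Start: R = 1094 = 0010001000110.
R = 1094 − 3336 = -2242 = 1011100111110
R = NOT 1011100111110 = 0100011000001 = 2241
R = −(2241) = -2241 = 1011100111111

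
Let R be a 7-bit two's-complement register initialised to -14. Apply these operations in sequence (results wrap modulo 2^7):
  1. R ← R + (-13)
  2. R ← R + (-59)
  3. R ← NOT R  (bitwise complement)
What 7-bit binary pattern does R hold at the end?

1010101

Start: R = -14 = 1110010.
R = -14 + (-13) = -27 = 1100101
R = -27 + (-59) = -86; wraps to 42 = 0101010
R = NOT 0101010 = 1010101 = -43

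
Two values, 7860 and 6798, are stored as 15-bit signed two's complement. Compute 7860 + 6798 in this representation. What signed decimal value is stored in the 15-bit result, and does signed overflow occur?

14658; no overflow

7860 → 001111010110100
6798 → 001101010001110
  001111010110100
+ 001101010001110
= 011100101000010
Result 011100101000010: MSB = 0 → value 14658.
Both addends are non-negative and so is the stored result: no signed overflow.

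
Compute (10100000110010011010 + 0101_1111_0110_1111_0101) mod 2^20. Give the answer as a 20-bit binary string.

  10100000110010011010
+ 01011111011011110101
= 00000000001110001111  (discard carry-out 1)

00000000001110001111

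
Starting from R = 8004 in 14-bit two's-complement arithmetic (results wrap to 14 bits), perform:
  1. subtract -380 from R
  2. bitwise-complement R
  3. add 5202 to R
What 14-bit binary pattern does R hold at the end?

Start: R = 8004 = 01111101000100.
R = 8004 − (-380) = 8384; wraps to -8000 = 10000011000000
R = NOT 10000011000000 = 01111100111111 = 7999
R = 7999 + 5202 = 13201; wraps to -3183 = 11001110010001

11001110010001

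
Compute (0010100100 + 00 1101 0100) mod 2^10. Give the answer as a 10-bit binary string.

0101111000

  0010100100
+ 0011010100
= 0101111000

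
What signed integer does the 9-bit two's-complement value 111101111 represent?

-17

MSB is 1, so the value is negative.
Unsigned reading: 495. Subtract 2^9 = 512: 495 − 512 = -17.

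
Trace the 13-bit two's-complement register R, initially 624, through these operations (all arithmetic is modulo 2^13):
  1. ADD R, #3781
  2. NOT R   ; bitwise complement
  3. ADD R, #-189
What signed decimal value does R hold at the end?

Start: R = 624 = 0001001110000.
R = 624 + 3781 = 4405; wraps to -3787 = 1000100110101
R = NOT 1000100110101 = 0111011001010 = 3786
R = 3786 + (-189) = 3597 = 0111000001101

3597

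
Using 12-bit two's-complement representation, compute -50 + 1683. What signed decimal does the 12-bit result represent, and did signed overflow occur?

1633; no overflow

-50 → 111111001110
1683 → 011010010011
  111111001110
+ 011010010011
= 011001100001  (discard carry-out 1)
Result 011001100001: MSB = 0 → value 1633.
Addends have opposite signs, so signed overflow cannot occur.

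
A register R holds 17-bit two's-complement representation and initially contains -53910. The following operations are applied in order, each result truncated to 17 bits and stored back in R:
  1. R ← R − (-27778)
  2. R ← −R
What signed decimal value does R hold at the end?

Start: R = -53910 = 10010110101101010.
R = -53910 − (-27778) = -26132 = 11001100111101100
R = −(-26132) = 26132 = 00110011000010100

26132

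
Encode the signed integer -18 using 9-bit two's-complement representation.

|-18| = 18 = 000010010 in 9 bits.
Invert the bits: 111101101. Add 1: 111101110.
Check: 111101110 reads as 494 − 512 = -18.

111101110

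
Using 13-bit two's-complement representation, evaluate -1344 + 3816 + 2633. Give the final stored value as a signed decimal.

-1344 + 3816 = 2472 (0100110101000)
2472 + 2633 = 5105 → wraps to -3087 (1001111110001)

-3087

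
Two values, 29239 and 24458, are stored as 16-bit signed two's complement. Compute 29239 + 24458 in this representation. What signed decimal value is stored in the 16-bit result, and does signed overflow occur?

-11839; overflow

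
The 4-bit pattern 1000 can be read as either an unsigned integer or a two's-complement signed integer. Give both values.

unsigned = 8, signed = -8

Unsigned: 1000 = 8.
Signed: MSB=1 → 8 − 16 = -8.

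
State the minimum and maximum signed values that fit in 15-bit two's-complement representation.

Minimum: −2^14 = -16384.
Maximum: 2^14 − 1 = 16383.

min = -16384, max = 16383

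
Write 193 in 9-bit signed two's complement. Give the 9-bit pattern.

011000001

193 is non-negative, so write it directly in 9 bits: 011000001.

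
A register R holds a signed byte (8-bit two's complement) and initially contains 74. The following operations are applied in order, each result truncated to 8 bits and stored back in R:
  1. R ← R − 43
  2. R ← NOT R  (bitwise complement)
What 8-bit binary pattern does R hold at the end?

11100000

Start: R = 74 = 01001010.
R = 74 − 43 = 31 = 00011111
R = NOT 00011111 = 11100000 = -32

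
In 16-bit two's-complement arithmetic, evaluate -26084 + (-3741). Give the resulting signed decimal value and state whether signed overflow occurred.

-29825; no overflow

-26084 → 1001101000011100
-3741 → 1111000101100011
  1001101000011100
+ 1111000101100011
= 1000101101111111  (discard carry-out 1)
Result 1000101101111111: MSB = 1 → 35711 − 65536 = -29825.
Both addends are negative and so is the stored result: no signed overflow.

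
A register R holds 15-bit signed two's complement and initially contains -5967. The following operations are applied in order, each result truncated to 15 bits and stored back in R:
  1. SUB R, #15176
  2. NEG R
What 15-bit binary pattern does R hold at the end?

101001010010111

Start: R = -5967 = 110100010110001.
R = -5967 − 15176 = -21143; wraps to 11625 = 010110101101001
R = −(11625) = -11625 = 101001010010111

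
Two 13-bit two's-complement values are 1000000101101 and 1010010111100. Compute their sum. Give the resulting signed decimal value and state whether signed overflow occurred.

1257; overflow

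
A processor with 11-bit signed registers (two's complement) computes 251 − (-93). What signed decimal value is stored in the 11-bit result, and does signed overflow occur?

251 → 00011111011
-93 → 11110100011
Subtract via negate-and-add: invert 11110100011 + 1 = 00001011101 (i.e. 93).
  00011111011
+ 00001011101
= 00101011000
Result 00101011000: MSB = 0 → value 344.
Both addends (after negating the subtrahend) are non-negative and so is the stored result: no signed overflow.

344; no overflow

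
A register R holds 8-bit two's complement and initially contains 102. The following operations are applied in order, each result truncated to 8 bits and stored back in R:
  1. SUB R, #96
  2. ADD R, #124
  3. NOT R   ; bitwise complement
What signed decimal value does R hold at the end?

Start: R = 102 = 01100110.
R = 102 − 96 = 6 = 00000110
R = 6 + 124 = 130; wraps to -126 = 10000010
R = NOT 10000010 = 01111101 = 125

125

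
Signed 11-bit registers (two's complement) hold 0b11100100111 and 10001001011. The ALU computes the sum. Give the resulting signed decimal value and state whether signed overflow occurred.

0b11100100111 → 11100100111 = -217 (signed)
10001001011 = -949 (signed)
  11100100111
+ 10001001011
= 01101110010  (discard carry-out 1)
Result 01101110010: MSB = 0 → value 882.
Both addends are negative but the stored result is non-negative: signed overflow. The true value -217 + (-949) = -1166 lies outside [-1024, 1023].

882; overflow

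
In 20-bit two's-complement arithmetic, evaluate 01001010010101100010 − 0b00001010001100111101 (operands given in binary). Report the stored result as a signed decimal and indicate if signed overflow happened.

262693; no overflow

01001010010101100010 = 304482 (signed)
0b00001010001100111101 → 00001010001100111101 = 41789 (signed)
Subtract via negate-and-add: invert 00001010001100111101 + 1 = 11110101110011000011 (i.e. -41789).
  01001010010101100010
+ 11110101110011000011
= 01000000001000100101  (discard carry-out 1)
Result 01000000001000100101: MSB = 0 → value 262693.
Addends (after negating the subtrahend) have opposite signs, so signed overflow cannot occur.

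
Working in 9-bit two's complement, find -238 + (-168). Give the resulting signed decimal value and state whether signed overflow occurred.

106; overflow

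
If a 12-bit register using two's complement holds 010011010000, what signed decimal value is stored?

MSB is 0, so the value is non-negative: 010011010000 = 1232.

1232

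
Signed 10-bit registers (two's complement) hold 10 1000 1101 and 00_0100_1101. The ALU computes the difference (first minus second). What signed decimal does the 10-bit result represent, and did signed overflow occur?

-448; no overflow

10 1000 1101 → 1010001101 = -371 (signed)
00_0100_1101 → 0001001101 = 77 (signed)
Subtract via negate-and-add: invert 0001001101 + 1 = 1110110011 (i.e. -77).
  1010001101
+ 1110110011
= 1001000000  (discard carry-out 1)
Result 1001000000: MSB = 1 → 576 − 1024 = -448.
Both addends (after negating the subtrahend) are negative and so is the stored result: no signed overflow.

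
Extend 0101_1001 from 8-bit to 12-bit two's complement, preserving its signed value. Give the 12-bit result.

MSB of 01011001 is 0; replicate it into the new high bits.
0000|01011001 → 000001011001 (still 89).

000001011001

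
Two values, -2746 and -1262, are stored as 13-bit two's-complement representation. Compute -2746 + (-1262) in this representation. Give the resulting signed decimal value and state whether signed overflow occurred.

-2746 → 1010101000110
-1262 → 1101100010010
  1010101000110
+ 1101100010010
= 1000001011000  (discard carry-out 1)
Result 1000001011000: MSB = 1 → 4184 − 8192 = -4008.
Both addends are negative and so is the stored result: no signed overflow.

-4008; no overflow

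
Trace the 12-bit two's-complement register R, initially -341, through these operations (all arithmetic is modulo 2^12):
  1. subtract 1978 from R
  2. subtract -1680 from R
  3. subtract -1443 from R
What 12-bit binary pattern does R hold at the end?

001100100100

Start: R = -341 = 111010101011.
R = -341 − 1978 = -2319; wraps to 1777 = 011011110001
R = 1777 − (-1680) = 3457; wraps to -639 = 110110000001
R = -639 − (-1443) = 804 = 001100100100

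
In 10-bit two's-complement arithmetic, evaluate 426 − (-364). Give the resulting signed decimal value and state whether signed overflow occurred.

-234; overflow

426 → 0110101010
-364 → 1010010100
Subtract via negate-and-add: invert 1010010100 + 1 = 0101101100 (i.e. 364).
  0110101010
+ 0101101100
= 1100010110
Result 1100010110: MSB = 1 → 790 − 1024 = -234.
Both addends (after negating the subtrahend) are non-negative but the stored result is negative: signed overflow. The true value 426 − (-364) = 790 lies outside [-512, 511].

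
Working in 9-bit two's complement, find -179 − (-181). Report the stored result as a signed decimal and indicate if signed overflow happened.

2; no overflow

-179 → 101001101
-181 → 101001011
Subtract via negate-and-add: invert 101001011 + 1 = 010110101 (i.e. 181).
  101001101
+ 010110101
= 000000010  (discard carry-out 1)
Result 000000010: MSB = 0 → value 2.
Addends (after negating the subtrahend) have opposite signs, so signed overflow cannot occur.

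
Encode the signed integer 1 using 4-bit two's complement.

0001

1 is non-negative, so write it directly in 4 bits: 0001.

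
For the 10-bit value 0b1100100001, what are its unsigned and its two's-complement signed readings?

Unsigned: 1100100001 = 801.
Signed: MSB=1 → 801 − 1024 = -223.

unsigned = 801, signed = -223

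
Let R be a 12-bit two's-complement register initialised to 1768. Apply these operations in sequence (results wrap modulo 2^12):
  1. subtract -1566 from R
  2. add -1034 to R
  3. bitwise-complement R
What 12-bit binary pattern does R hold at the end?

011100000011

Start: R = 1768 = 011011101000.
R = 1768 − (-1566) = 3334; wraps to -762 = 110100000110
R = -762 + (-1034) = -1796 = 100011111100
R = NOT 100011111100 = 011100000011 = 1795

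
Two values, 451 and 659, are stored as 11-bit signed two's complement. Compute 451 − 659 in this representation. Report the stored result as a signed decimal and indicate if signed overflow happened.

-208; no overflow

451 → 00111000011
659 → 01010010011
Subtract via negate-and-add: invert 01010010011 + 1 = 10101101101 (i.e. -659).
  00111000011
+ 10101101101
= 11100110000
Result 11100110000: MSB = 1 → 1840 − 2048 = -208.
Addends (after negating the subtrahend) have opposite signs, so signed overflow cannot occur.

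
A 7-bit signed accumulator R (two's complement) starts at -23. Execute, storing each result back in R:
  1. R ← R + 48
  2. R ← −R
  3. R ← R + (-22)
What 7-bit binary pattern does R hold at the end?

1010001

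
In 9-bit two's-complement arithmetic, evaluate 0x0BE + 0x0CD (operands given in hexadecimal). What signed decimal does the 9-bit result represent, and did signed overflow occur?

0x0BE = 010111110 = 190 (signed)
0x0CD = 011001101 = 205 (signed)
  010111110
+ 011001101
= 110001011
Result 110001011: MSB = 1 → 395 − 512 = -117.
Both addends are non-negative but the stored result is negative: signed overflow. The true value 190 + 205 = 395 lies outside [-256, 255].

-117; overflow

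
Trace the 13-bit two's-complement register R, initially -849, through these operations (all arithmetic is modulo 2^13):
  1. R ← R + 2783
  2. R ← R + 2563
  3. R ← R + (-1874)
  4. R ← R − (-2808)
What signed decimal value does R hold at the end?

-2761

Start: R = -849 = 1110010101111.
R = -849 + 2783 = 1934 = 0011110001110
R = 1934 + 2563 = 4497; wraps to -3695 = 1000110010001
R = -3695 + (-1874) = -5569; wraps to 2623 = 0101000111111
R = 2623 − (-2808) = 5431; wraps to -2761 = 1010100110111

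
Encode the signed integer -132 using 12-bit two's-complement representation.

|-132| = 132 = 000010000100 in 12 bits.
Invert the bits: 111101111011. Add 1: 111101111100.
Check: 111101111100 reads as 3964 − 4096 = -132.

111101111100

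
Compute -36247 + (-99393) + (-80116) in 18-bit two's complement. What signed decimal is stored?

46388

-36247 + (-99393) = -135640 → wraps to 126504 (011110111000101000)
126504 + (-80116) = 46388 (001011010100110100)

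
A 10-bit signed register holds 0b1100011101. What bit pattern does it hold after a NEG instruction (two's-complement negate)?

Invert: 0011100010. Add 1: 0011100011.

0011100011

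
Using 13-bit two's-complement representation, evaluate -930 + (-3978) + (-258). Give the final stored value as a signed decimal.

-930 + (-3978) = -4908 → wraps to 3284 (0110011010100)
3284 + (-258) = 3026 (0101111010010)

3026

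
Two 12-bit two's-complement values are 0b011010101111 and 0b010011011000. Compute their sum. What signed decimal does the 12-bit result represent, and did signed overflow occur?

0b011010101111 → 011010101111 = 1711 (signed)
0b010011011000 → 010011011000 = 1240 (signed)
  011010101111
+ 010011011000
= 101110000111
Result 101110000111: MSB = 1 → 2951 − 4096 = -1145.
Both addends are non-negative but the stored result is negative: signed overflow. The true value 1711 + 1240 = 2951 lies outside [-2048, 2047].

-1145; overflow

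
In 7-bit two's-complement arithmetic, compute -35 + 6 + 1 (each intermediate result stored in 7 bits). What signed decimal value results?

-35 + 6 = -29 (1100011)
-29 + 1 = -28 (1100100)

-28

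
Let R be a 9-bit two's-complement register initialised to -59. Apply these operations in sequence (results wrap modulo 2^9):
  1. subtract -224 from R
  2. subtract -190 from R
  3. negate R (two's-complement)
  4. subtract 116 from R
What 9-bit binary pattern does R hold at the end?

000101001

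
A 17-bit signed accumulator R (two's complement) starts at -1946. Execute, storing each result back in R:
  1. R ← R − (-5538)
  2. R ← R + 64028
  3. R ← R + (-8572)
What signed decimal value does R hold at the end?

59048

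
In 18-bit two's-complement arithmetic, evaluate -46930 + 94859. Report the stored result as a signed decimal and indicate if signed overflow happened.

47929; no overflow

-46930 → 110100100010101110
94859 → 010111001010001011
  110100100010101110
+ 010111001010001011
= 001011101100111001  (discard carry-out 1)
Result 001011101100111001: MSB = 0 → value 47929.
Addends have opposite signs, so signed overflow cannot occur.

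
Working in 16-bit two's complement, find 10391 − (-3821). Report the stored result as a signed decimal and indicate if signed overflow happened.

14212; no overflow

10391 → 0010100010010111
-3821 → 1111000100010011
Subtract via negate-and-add: invert 1111000100010011 + 1 = 0000111011101101 (i.e. 3821).
  0010100010010111
+ 0000111011101101
= 0011011110000100
Result 0011011110000100: MSB = 0 → value 14212.
Both addends (after negating the subtrahend) are non-negative and so is the stored result: no signed overflow.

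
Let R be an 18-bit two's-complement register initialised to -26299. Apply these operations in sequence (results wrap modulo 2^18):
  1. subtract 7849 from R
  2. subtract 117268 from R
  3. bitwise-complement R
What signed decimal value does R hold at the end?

Start: R = -26299 = 111001100101000101.
R = -26299 − 7849 = -34148 = 110111101010011100
R = -34148 − 117268 = -151416; wraps to 110728 = 011011000010001000
R = NOT 011011000010001000 = 100100111101110111 = -110729

-110729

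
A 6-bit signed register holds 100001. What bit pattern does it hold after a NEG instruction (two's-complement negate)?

011111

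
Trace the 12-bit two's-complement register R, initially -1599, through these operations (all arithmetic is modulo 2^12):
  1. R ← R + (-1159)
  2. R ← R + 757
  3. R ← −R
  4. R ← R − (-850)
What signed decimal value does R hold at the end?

-1245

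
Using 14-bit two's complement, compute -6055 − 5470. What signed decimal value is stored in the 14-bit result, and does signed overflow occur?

4859; overflow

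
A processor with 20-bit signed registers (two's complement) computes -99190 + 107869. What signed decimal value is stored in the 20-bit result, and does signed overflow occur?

8679; no overflow

-99190 → 11100111110010001010
107869 → 00011010010101011101
  11100111110010001010
+ 00011010010101011101
= 00000010000111100111  (discard carry-out 1)
Result 00000010000111100111: MSB = 0 → value 8679.
Addends have opposite signs, so signed overflow cannot occur.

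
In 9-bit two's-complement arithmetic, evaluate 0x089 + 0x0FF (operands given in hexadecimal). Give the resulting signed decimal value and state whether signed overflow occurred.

-120; overflow

0x089 = 010001001 = 137 (signed)
0x0FF = 011111111 = 255 (signed)
  010001001
+ 011111111
= 110001000
Result 110001000: MSB = 1 → 392 − 512 = -120.
Both addends are non-negative but the stored result is negative: signed overflow. The true value 137 + 255 = 392 lies outside [-256, 255].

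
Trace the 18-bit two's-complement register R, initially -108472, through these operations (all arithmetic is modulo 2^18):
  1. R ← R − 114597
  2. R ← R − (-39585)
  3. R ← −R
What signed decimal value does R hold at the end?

-78660

Start: R = -108472 = 100101100001001000.
R = -108472 − 114597 = -223069; wraps to 39075 = 001001100010100011
R = 39075 − (-39585) = 78660 = 010011001101000100
R = −(78660) = -78660 = 101100110010111100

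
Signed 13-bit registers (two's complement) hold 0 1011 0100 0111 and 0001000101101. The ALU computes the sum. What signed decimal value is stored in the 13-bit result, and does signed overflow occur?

0 1011 0100 0111 → 0101101000111 = 2887 (signed)
0001000101101 = 557 (signed)
  0101101000111
+ 0001000101101
= 0110101110100
Result 0110101110100: MSB = 0 → value 3444.
Both addends are non-negative and so is the stored result: no signed overflow.

3444; no overflow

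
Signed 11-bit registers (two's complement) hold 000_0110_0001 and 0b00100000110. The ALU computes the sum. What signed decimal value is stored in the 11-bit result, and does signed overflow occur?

359; no overflow

000_0110_0001 → 00001100001 = 97 (signed)
0b00100000110 → 00100000110 = 262 (signed)
  00001100001
+ 00100000110
= 00101100111
Result 00101100111: MSB = 0 → value 359.
Both addends are non-negative and so is the stored result: no signed overflow.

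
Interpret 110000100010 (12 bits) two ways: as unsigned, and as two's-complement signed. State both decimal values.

Unsigned: 110000100010 = 3106.
Signed: MSB=1 → 3106 − 4096 = -990.

unsigned = 3106, signed = -990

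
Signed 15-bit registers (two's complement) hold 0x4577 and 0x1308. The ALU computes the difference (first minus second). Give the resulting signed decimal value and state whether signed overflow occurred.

12911; overflow

0x4577 = 100010101110111 = -14985 (signed)
0x1308 = 001001100001000 = 4872 (signed)
Subtract via negate-and-add: invert 001001100001000 + 1 = 110110011111000 (i.e. -4872).
  100010101110111
+ 110110011111000
= 011001001101111  (discard carry-out 1)
Result 011001001101111: MSB = 0 → value 12911.
Both addends (after negating the subtrahend) are negative but the stored result is non-negative: signed overflow. The true value -14985 − 4872 = -19857 lies outside [-16384, 16383].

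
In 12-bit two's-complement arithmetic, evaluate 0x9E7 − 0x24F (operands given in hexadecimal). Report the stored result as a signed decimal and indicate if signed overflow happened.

0x9E7 = 100111100111 = -1561 (signed)
0x24F = 001001001111 = 591 (signed)
Subtract via negate-and-add: invert 001001001111 + 1 = 110110110001 (i.e. -591).
  100111100111
+ 110110110001
= 011110011000  (discard carry-out 1)
Result 011110011000: MSB = 0 → value 1944.
Both addends (after negating the subtrahend) are negative but the stored result is non-negative: signed overflow. The true value -1561 − 591 = -2152 lies outside [-2048, 2047].

1944; overflow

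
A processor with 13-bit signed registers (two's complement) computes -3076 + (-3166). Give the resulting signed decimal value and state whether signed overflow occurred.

-3076 → 1001111111100
-3166 → 1001110100010
  1001111111100
+ 1001110100010
= 0011110011110  (discard carry-out 1)
Result 0011110011110: MSB = 0 → value 1950.
Both addends are negative but the stored result is non-negative: signed overflow. The true value -3076 + (-3166) = -6242 lies outside [-4096, 4095].

1950; overflow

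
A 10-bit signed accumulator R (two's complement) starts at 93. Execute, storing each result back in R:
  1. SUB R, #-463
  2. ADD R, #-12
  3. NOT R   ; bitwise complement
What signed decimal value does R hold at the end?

479

Start: R = 93 = 0001011101.
R = 93 − (-463) = 556; wraps to -468 = 1000101100
R = -468 + (-12) = -480 = 1000100000
R = NOT 1000100000 = 0111011111 = 479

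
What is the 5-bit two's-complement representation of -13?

|-13| = 13 = 01101 in 5 bits.
Invert the bits: 10010. Add 1: 10011.

10011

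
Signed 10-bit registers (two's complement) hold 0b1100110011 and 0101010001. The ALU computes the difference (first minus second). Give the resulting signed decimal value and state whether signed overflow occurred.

0b1100110011 → 1100110011 = -205 (signed)
0101010001 = 337 (signed)
Subtract via negate-and-add: invert 0101010001 + 1 = 1010101111 (i.e. -337).
  1100110011
+ 1010101111
= 0111100010  (discard carry-out 1)
Result 0111100010: MSB = 0 → value 482.
Both addends (after negating the subtrahend) are negative but the stored result is non-negative: signed overflow. The true value -205 − 337 = -542 lies outside [-512, 511].

482; overflow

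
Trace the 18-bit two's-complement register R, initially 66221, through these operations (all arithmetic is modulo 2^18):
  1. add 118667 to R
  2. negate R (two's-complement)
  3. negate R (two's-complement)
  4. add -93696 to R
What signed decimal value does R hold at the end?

Start: R = 66221 = 010000001010101101.
R = 66221 + 118667 = 184888; wraps to -77256 = 101101001000111000
R = −(-77256) = 77256 = 010010110111001000
R = −(77256) = -77256 = 101101001000111000
R = -77256 + (-93696) = -170952; wraps to 91192 = 010110010000111000

91192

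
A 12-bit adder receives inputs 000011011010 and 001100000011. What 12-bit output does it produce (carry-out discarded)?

  000011011010
+ 001100000011
= 001111011101

001111011101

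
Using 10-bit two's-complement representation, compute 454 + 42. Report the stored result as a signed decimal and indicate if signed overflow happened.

496; no overflow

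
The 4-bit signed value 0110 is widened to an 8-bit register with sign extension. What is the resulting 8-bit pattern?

MSB of 0110 is 0; replicate it into the new high bits.
0000|0110 → 00000110 (still 6).

00000110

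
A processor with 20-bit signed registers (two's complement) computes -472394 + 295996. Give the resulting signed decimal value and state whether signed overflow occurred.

-176398; no overflow

-472394 → 10001100101010110110
295996 → 01001000010000111100
  10001100101010110110
+ 01001000010000111100
= 11010100111011110010
Result 11010100111011110010: MSB = 1 → 872178 − 1048576 = -176398.
Addends have opposite signs, so signed overflow cannot occur.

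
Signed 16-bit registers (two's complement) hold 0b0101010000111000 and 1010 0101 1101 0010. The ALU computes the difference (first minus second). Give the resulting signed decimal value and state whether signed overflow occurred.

0b0101010000111000 → 0101010000111000 = 21560 (signed)
1010 0101 1101 0010 → 1010010111010010 = -23086 (signed)
Subtract via negate-and-add: invert 1010010111010010 + 1 = 0101101000101110 (i.e. 23086).
  0101010000111000
+ 0101101000101110
= 1010111001100110
Result 1010111001100110: MSB = 1 → 44646 − 65536 = -20890.
Both addends (after negating the subtrahend) are non-negative but the stored result is negative: signed overflow. The true value 21560 − (-23086) = 44646 lies outside [-32768, 32767].

-20890; overflow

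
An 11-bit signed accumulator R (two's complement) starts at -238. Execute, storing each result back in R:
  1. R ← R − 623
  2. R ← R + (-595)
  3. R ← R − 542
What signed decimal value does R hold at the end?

Start: R = -238 = 11100010010.
R = -238 − 623 = -861 = 10010100011
R = -861 + (-595) = -1456; wraps to 592 = 01001010000
R = 592 − 542 = 50 = 00000110010

50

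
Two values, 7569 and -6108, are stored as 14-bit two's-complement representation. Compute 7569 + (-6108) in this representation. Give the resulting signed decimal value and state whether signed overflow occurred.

1461; no overflow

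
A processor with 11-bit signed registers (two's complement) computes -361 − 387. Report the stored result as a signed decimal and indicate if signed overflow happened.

-748; no overflow

-361 → 11010010111
387 → 00110000011
Subtract via negate-and-add: invert 00110000011 + 1 = 11001111101 (i.e. -387).
  11010010111
+ 11001111101
= 10100010100  (discard carry-out 1)
Result 10100010100: MSB = 1 → 1300 − 2048 = -748.
Both addends (after negating the subtrahend) are negative and so is the stored result: no signed overflow.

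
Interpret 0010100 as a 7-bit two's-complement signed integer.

20

MSB is 0, so the value is non-negative: 0010100 = 20.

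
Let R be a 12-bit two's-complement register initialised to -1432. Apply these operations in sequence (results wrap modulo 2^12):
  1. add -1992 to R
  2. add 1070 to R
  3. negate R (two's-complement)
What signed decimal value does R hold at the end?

-1742

Start: R = -1432 = 101001101000.
R = -1432 + (-1992) = -3424; wraps to 672 = 001010100000
R = 672 + 1070 = 1742 = 011011001110
R = −(1742) = -1742 = 100100110010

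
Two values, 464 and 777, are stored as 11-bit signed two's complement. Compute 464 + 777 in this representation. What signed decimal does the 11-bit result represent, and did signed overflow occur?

-807; overflow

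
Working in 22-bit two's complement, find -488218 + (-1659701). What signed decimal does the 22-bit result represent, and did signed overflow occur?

-488218 → 1110001000110011100110
-1659701 → 1001101010110011001011
  1110001000110011100110
+ 1001101010110011001011
= 0111110011100110110001  (discard carry-out 1)
Result 0111110011100110110001: MSB = 0 → value 2046385.
Both addends are negative but the stored result is non-negative: signed overflow. The true value -488218 + (-1659701) = -2147919 lies outside [-2097152, 2097151].

2046385; overflow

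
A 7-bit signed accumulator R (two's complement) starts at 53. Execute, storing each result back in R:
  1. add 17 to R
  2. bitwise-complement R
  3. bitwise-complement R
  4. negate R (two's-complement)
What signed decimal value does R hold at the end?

Start: R = 53 = 0110101.
R = 53 + 17 = 70; wraps to -58 = 1000110
R = NOT 1000110 = 0111001 = 57
R = NOT 0111001 = 1000110 = -58
R = −(-58) = 58 = 0111010

58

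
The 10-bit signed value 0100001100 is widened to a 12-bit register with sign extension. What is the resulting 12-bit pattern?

MSB of 0100001100 is 0; replicate it into the new high bits.
00|0100001100 → 000100001100 (still 268).

000100001100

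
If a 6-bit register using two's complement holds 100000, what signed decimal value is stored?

-32

MSB is 1, so the value is negative.
Invert: 011111. Add 1: 100000 = 32. So the value is −32.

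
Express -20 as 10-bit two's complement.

1111101100

|-20| = 20 = 0000010100 in 10 bits.
Invert the bits: 1111101011. Add 1: 1111101100.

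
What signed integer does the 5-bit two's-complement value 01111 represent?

15

MSB is 0, so the value is non-negative: 01111 = 15.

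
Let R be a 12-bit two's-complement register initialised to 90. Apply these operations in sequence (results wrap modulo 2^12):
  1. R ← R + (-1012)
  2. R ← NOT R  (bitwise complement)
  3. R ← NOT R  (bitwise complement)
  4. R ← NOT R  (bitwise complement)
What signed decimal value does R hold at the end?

Start: R = 90 = 000001011010.
R = 90 + (-1012) = -922 = 110001100110
R = NOT 110001100110 = 001110011001 = 921
R = NOT 001110011001 = 110001100110 = -922
R = NOT 110001100110 = 001110011001 = 921

921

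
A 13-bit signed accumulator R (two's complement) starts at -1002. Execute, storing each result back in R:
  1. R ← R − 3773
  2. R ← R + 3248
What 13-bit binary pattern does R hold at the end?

1101000001001

Start: R = -1002 = 1110000010110.
R = -1002 − 3773 = -4775; wraps to 3417 = 0110101011001
R = 3417 + 3248 = 6665; wraps to -1527 = 1101000001001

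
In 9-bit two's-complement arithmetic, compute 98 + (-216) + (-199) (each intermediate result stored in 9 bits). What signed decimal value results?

98 + (-216) = -118 (110001010)
-118 + (-199) = -317 → wraps to 195 (011000011)

195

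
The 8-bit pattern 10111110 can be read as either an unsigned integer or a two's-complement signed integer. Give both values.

unsigned = 190, signed = -66

Unsigned: 10111110 = 190.
Signed: MSB=1 → 190 − 256 = -66.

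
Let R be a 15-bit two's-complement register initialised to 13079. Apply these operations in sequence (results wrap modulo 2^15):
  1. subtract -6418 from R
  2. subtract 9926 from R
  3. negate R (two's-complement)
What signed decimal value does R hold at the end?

-9571

Start: R = 13079 = 011001100010111.
R = 13079 − (-6418) = 19497; wraps to -13271 = 100110000101001
R = -13271 − 9926 = -23197; wraps to 9571 = 010010101100011
R = −(9571) = -9571 = 101101010011101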